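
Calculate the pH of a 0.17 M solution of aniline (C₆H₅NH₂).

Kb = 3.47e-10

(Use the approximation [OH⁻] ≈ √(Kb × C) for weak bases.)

[OH⁻] = √(Kb × C) = √(3.47e-10 × 0.17) = 7.6805e-06. pOH = 5.11, pH = 14 - pOH

pH = 8.89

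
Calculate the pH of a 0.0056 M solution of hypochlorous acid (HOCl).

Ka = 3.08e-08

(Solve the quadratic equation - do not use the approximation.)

x² + Ka×x - Ka×C = 0. Using quadratic formula: [H⁺] = 1.3118e-05

pH = 4.88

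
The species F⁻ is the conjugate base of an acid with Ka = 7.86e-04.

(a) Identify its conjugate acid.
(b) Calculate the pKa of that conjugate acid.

(a) The conjugate acid is formed by adding one H⁺ to F⁻, giving HF. (b) pKa = -log(Ka) = -log(7.86e-04) = 3.10.

Conjugate acid: HF; pK_a = 3.10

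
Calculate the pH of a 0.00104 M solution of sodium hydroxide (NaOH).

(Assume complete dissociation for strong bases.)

[OH⁻] = 0.00104 M for strong base. pOH = -log[OH⁻] = 2.98, pH = 14 - pOH

pH = 11.02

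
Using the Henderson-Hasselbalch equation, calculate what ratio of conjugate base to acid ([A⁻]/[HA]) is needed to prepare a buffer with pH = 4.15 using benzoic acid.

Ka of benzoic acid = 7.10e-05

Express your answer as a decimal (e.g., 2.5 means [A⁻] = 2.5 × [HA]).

pKa = -log(7.10e-05) = 4.1487. pH = pKa + log([A⁻]/[HA]), so log([A⁻]/[HA]) = pH − pKa = 4.15 − 4.1487 = 0.0013. [A⁻]/[HA] = 10^(0.0013) = 1.00

[A⁻]/[HA] = 1.00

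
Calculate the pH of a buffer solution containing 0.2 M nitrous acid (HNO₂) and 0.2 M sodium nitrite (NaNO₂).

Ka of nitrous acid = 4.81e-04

pKa = -log(4.81e-04) = 3.32. pH = pKa + log([A⁻]/[HA]) = 3.32 + log(0.2/0.2)

pH = 3.32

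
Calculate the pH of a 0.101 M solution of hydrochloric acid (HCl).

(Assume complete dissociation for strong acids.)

[H⁺] = 0.101 M for strong acid. pH = -log[H⁺] = -log(0.101)

pH = 1.00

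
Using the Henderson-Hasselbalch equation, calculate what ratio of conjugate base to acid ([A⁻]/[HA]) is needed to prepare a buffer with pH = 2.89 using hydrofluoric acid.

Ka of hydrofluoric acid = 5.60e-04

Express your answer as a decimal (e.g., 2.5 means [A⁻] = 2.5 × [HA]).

pKa = -log(5.60e-04) = 3.2518. pH = pKa + log([A⁻]/[HA]), so log([A⁻]/[HA]) = pH − pKa = 2.89 − 3.2518 = -0.3618. [A⁻]/[HA] = 10^(-0.3618) = 0.435

[A⁻]/[HA] = 0.435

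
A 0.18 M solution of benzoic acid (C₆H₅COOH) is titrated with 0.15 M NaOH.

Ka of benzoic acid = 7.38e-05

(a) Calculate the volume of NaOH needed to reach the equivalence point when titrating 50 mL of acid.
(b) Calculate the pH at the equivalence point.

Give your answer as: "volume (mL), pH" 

moles acid = 0.18 × 50/1000 = 0.009 mol; V_base = moles/0.15 × 1000 = 60.0 mL. At equivalence only the conjugate base is present: [A⁻] = 0.009/0.110 = 8.1818e-02 M. Kb = Kw/Ka = 1.36e-10; [OH⁻] = √(Kb × [A⁻]) = 3.3296e-06; pOH = 5.48; pH = 14 - pOH = 8.52.

V = 60.0 mL, pH = 8.52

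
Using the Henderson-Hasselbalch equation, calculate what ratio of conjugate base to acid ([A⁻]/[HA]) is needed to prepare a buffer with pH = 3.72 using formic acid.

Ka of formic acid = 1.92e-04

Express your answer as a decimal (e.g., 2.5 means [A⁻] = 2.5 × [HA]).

pKa = -log(1.92e-04) = 3.7167. pH = pKa + log([A⁻]/[HA]), so log([A⁻]/[HA]) = pH − pKa = 3.72 − 3.7167 = 0.0033. [A⁻]/[HA] = 10^(0.0033) = 1.01

[A⁻]/[HA] = 1.01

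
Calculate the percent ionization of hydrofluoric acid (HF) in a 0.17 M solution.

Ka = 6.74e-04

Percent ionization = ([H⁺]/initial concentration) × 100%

Using Ka equilibrium: x² + Ka×x - Ka×C = 0. Solving: [H⁺] = 1.0373e-02. Percent = (1.0373e-02/0.17) × 100

Percent ionization = 6.1%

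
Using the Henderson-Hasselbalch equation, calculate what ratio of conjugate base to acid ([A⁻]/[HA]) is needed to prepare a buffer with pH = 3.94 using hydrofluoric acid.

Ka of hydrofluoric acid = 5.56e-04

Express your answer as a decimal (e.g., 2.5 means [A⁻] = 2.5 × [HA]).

pKa = -log(5.56e-04) = 3.2549. pH = pKa + log([A⁻]/[HA]), so log([A⁻]/[HA]) = pH − pKa = 3.94 − 3.2549 = 0.6851. [A⁻]/[HA] = 10^(0.6851) = 4.84

[A⁻]/[HA] = 4.84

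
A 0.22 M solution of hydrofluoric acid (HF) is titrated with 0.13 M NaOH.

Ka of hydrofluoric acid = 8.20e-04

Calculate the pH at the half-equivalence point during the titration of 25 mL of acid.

At half-equivalence [HA] = [A⁻], so Henderson-Hasselbalch gives pH = pKa = -log(8.20e-04) = 3.09.

pH = pKa = 3.09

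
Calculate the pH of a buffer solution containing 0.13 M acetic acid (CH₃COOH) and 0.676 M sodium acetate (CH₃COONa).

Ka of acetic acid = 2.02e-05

pKa = -log(2.02e-05) = 4.69. pH = pKa + log([A⁻]/[HA]) = 4.69 + log(0.676/0.13)

pH = 5.41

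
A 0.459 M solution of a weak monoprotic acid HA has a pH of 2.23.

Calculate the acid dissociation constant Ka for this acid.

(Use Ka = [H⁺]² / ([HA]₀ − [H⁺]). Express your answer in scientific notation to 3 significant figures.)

[H⁺] = 10^(−pH) = 10^(−2.23) = 5.888e-03 M. For HA ⇌ H⁺ + A⁻, Ka = [H⁺][A⁻]/[HA] = [H⁺]² / ([HA]₀ − [H⁺]) = (5.888e-03)² / (0.459 − 5.888e-03) = 7.65e-05.

K_a = 7.65e-05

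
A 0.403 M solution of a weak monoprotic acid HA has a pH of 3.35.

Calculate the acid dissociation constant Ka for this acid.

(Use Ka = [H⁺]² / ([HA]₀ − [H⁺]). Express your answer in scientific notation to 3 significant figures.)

[H⁺] = 10^(−pH) = 10^(−3.35) = 4.467e-04 M. For HA ⇌ H⁺ + A⁻, Ka = [H⁺][A⁻]/[HA] = [H⁺]² / ([HA]₀ − [H⁺]) = (4.467e-04)² / (0.403 − 4.467e-04) = 4.96e-07.

K_a = 4.96e-07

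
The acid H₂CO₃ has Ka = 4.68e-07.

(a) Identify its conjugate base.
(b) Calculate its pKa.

(a) The conjugate base is formed by removing one H⁺ from H₂CO₃, giving HCO₃⁻. (b) pKa = -log(Ka) = -log(4.68e-07) = 6.33.

Conjugate base: HCO₃⁻; pK_a = 6.33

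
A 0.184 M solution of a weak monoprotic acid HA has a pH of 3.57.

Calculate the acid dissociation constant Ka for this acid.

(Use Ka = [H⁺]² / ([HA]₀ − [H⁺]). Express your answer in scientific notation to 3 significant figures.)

[H⁺] = 10^(−pH) = 10^(−3.57) = 2.692e-04 M. For HA ⇌ H⁺ + A⁻, Ka = [H⁺][A⁻]/[HA] = [H⁺]² / ([HA]₀ − [H⁺]) = (2.692e-04)² / (0.184 − 2.692e-04) = 3.94e-07.

K_a = 3.94e-07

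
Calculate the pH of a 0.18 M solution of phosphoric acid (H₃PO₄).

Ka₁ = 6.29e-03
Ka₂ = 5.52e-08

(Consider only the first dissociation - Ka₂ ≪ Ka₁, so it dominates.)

First dissociation dominates. From Ka₁ = [H⁺][HA⁻]/[H₂A], x² + Ka₁·x − Ka₁·C = 0 with C = 0.18 M and Ka₁ = 6.29e-03. Solving: [H⁺] = (−Ka₁ + √(Ka₁² + 4·Ka₁·C)) / 2 = 3.0650e-02 M. pH = -log(3.0650e-02) = 1.51.

pH = 1.51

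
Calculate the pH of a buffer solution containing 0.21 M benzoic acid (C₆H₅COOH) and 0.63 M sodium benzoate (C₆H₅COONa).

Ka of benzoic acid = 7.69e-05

pKa = -log(7.69e-05) = 4.11. pH = pKa + log([A⁻]/[HA]) = 4.11 + log(0.63/0.21)

pH = 4.59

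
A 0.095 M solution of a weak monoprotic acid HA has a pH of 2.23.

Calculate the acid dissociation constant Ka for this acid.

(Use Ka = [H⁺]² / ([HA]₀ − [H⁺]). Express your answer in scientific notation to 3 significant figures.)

[H⁺] = 10^(−pH) = 10^(−2.23) = 5.888e-03 M. For HA ⇌ H⁺ + A⁻, Ka = [H⁺][A⁻]/[HA] = [H⁺]² / ([HA]₀ − [H⁺]) = (5.888e-03)² / (0.095 − 5.888e-03) = 3.89e-04.

K_a = 3.89e-04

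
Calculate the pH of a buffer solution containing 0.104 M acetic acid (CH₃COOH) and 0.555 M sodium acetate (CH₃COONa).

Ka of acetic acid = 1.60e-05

pKa = -log(1.60e-05) = 4.80. pH = pKa + log([A⁻]/[HA]) = 4.80 + log(0.555/0.104)

pH = 5.52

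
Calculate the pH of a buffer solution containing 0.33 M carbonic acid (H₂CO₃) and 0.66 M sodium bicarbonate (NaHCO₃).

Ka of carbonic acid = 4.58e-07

pKa = -log(4.58e-07) = 6.34. pH = pKa + log([A⁻]/[HA]) = 6.34 + log(0.66/0.33)

pH = 6.64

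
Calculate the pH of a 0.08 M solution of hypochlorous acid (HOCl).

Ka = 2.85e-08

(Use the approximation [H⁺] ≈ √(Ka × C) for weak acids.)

[H⁺] = √(Ka × C) = √(2.85e-08 × 0.08) = 4.7749e-05. pH = -log(4.7749e-05)

pH = 4.32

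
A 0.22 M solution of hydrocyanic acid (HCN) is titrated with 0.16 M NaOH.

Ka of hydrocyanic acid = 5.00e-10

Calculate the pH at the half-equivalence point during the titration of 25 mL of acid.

At half-equivalence [HA] = [A⁻], so Henderson-Hasselbalch gives pH = pKa = -log(5.00e-10) = 9.30.

pH = pKa = 9.30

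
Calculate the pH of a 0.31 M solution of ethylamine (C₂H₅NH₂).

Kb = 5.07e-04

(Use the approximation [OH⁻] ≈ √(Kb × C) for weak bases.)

[OH⁻] = √(Kb × C) = √(5.07e-04 × 0.31) = 1.2537e-02. pOH = 1.90, pH = 14 - pOH

pH = 12.10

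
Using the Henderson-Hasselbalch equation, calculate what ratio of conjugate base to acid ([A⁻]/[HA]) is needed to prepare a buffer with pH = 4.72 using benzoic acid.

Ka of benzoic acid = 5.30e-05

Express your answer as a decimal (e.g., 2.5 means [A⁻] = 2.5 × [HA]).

pKa = -log(5.30e-05) = 4.2757. pH = pKa + log([A⁻]/[HA]), so log([A⁻]/[HA]) = pH − pKa = 4.72 − 4.2757 = 0.4443. [A⁻]/[HA] = 10^(0.4443) = 2.78

[A⁻]/[HA] = 2.78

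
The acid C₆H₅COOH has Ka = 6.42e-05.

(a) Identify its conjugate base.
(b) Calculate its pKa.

(a) The conjugate base is formed by removing one H⁺ from C₆H₅COOH, giving C₆H₅COO⁻. (b) pKa = -log(Ka) = -log(6.42e-05) = 4.19.

Conjugate base: C₆H₅COO⁻; pK_a = 4.19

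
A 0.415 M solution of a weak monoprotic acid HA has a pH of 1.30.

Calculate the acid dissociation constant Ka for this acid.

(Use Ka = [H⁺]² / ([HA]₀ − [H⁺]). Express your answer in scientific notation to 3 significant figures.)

[H⁺] = 10^(−pH) = 10^(−1.30) = 5.012e-02 M. For HA ⇌ H⁺ + A⁻, Ka = [H⁺][A⁻]/[HA] = [H⁺]² / ([HA]₀ − [H⁺]) = (5.012e-02)² / (0.415 − 5.012e-02) = 6.88e-03.

K_a = 6.88e-03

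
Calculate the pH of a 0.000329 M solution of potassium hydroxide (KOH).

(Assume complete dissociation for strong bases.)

[OH⁻] = 0.000329 M for strong base. pOH = -log[OH⁻] = 3.48, pH = 14 - pOH

pH = 10.52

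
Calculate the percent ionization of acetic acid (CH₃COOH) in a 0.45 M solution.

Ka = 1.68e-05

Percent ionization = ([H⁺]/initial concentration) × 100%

Using Ka equilibrium: x² + Ka×x - Ka×C = 0. Solving: [H⁺] = 2.7412e-03. Percent = (2.7412e-03/0.45) × 100

Percent ionization = 0.609%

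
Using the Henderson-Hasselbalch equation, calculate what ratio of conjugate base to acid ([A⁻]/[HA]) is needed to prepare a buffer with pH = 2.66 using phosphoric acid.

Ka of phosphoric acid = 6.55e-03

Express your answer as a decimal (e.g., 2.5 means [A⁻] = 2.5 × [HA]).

pKa = -log(6.55e-03) = 2.1838. pH = pKa + log([A⁻]/[HA]), so log([A⁻]/[HA]) = pH − pKa = 2.66 − 2.1838 = 0.4762. [A⁻]/[HA] = 10^(0.4762) = 2.99

[A⁻]/[HA] = 2.99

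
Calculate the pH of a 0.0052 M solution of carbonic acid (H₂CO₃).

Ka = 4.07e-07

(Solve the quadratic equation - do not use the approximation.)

x² + Ka×x - Ka×C = 0. Using quadratic formula: [H⁺] = 4.5801e-05

pH = 4.34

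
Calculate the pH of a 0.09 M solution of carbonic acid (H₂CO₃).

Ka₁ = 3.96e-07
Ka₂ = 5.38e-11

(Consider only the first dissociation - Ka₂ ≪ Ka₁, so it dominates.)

First dissociation dominates. From Ka₁ = [H⁺][HA⁻]/[H₂A], x² + Ka₁·x − Ka₁·C = 0 with C = 0.09 M and Ka₁ = 3.96e-07. Solving: [H⁺] = (−Ka₁ + √(Ka₁² + 4·Ka₁·C)) / 2 = 1.8859e-04 M. pH = -log(1.8859e-04) = 3.72.

pH = 3.72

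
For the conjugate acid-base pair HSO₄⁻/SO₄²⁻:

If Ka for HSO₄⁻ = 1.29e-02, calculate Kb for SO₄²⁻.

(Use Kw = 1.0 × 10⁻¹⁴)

For a conjugate pair Ka × Kb = Kw, so Kb = Kw/Ka = 1.0 × 10⁻¹⁴ / 1.29e-02 = 7.75e-13.

K_b = 7.75e-13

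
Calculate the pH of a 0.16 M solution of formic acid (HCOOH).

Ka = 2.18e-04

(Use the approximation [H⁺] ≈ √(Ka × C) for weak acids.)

[H⁺] = √(Ka × C) = √(2.18e-04 × 0.16) = 5.9059e-03. pH = -log(5.9059e-03)

pH = 2.23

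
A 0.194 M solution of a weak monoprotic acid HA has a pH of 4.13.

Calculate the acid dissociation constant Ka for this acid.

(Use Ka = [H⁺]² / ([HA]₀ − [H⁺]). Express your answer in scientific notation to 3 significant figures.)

[H⁺] = 10^(−pH) = 10^(−4.13) = 7.413e-05 M. For HA ⇌ H⁺ + A⁻, Ka = [H⁺][A⁻]/[HA] = [H⁺]² / ([HA]₀ − [H⁺]) = (7.413e-05)² / (0.194 − 7.413e-05) = 2.83e-08.

K_a = 2.83e-08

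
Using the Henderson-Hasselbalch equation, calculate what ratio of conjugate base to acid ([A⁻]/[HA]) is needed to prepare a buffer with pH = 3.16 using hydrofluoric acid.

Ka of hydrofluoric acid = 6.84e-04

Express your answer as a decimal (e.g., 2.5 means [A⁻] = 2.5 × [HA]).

pKa = -log(6.84e-04) = 3.1649. pH = pKa + log([A⁻]/[HA]), so log([A⁻]/[HA]) = pH − pKa = 3.16 − 3.1649 = -0.0049. [A⁻]/[HA] = 10^(-0.0049) = 0.989

[A⁻]/[HA] = 0.989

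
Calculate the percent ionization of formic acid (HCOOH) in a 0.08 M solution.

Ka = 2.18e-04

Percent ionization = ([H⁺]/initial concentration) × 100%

Using Ka equilibrium: x² + Ka×x - Ka×C = 0. Solving: [H⁺] = 4.0685e-03. Percent = (4.0685e-03/0.08) × 100

Percent ionization = 5.09%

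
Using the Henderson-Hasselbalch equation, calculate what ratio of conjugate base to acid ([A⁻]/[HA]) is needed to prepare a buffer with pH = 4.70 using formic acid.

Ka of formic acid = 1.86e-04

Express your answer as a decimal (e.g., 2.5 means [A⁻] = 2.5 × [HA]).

pKa = -log(1.86e-04) = 3.7305. pH = pKa + log([A⁻]/[HA]), so log([A⁻]/[HA]) = pH − pKa = 4.70 − 3.7305 = 0.9695. [A⁻]/[HA] = 10^(0.9695) = 9.32

[A⁻]/[HA] = 9.32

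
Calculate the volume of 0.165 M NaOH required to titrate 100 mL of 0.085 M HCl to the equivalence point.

At equivalence: moles acid = moles base. moles HCl = 0.085 × 100/1000 = 0.0085 mol. V_base = moles / 0.165 × 1000 = 51.5 mL.

V_{base} = 51.5 mL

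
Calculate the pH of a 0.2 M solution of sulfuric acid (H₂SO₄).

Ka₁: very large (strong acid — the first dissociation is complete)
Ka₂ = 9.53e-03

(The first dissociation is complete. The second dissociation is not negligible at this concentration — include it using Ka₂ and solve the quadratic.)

First dissociation is complete: [H⁺]₀ = [HSO₄⁻]₀ = C = 0.2 M. Second dissociation HSO₄⁻ ⇌ H⁺ + SO₄²⁻: let x = [SO₄²⁻]. Ka₂ = (C + x)·x / (C − x) = 9.53e-03 → x² + (C + Ka₂)·x − Ka₂·C = 0 → x² + 0.20953·x − 1.906e-03 = 0. x = (−0.20953 + √(0.20953² + 4 × 1.906e-03)) / 2 = 8.7326e-03 M. [H⁺] = C + x = 0.2 + 8.7326e-03 = 2.0873e-01 M. pH = -log(2.0873e-01) = 0.68.

pH = 0.68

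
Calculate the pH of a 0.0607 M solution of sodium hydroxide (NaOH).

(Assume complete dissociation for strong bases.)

[OH⁻] = 0.0607 M for strong base. pOH = -log[OH⁻] = 1.22, pH = 14 - pOH

pH = 12.78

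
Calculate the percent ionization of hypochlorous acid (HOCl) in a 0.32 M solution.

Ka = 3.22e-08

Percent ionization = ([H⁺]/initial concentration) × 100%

Using Ka equilibrium: x² + Ka×x - Ka×C = 0. Solving: [H⁺] = 1.0149e-04. Percent = (1.0149e-04/0.32) × 100

Percent ionization = 0.0317%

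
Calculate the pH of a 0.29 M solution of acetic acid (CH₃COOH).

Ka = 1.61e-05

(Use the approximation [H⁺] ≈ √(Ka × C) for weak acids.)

[H⁺] = √(Ka × C) = √(1.61e-05 × 0.29) = 2.1608e-03. pH = -log(2.1608e-03)

pH = 2.67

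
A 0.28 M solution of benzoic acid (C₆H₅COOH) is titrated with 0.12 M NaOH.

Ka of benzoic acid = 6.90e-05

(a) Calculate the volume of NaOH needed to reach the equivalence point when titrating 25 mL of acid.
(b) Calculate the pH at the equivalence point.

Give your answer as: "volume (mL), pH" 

moles acid = 0.28 × 25/1000 = 0.007 mol; V_base = moles/0.12 × 1000 = 58.3 mL. At equivalence only the conjugate base is present: [A⁻] = 0.007/0.083 = 8.4000e-02 M. Kb = Kw/Ka = 1.45e-10; [OH⁻] = √(Kb × [A⁻]) = 3.4891e-06; pOH = 5.46; pH = 14 - pOH = 8.54.

V = 58.3 mL, pH = 8.54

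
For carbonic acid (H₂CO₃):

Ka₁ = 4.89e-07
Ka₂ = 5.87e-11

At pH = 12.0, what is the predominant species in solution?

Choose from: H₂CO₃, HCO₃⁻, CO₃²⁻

pKa₁ = 6.31, pKa₂ = 10.23. For a polyprotic acid the predominant species crosses at each pKa: below pKa_n the protonated form dominates, above it the deprotonated form does. At pH = 12.0, the predominant species is CO₃²⁻.

CO₃²⁻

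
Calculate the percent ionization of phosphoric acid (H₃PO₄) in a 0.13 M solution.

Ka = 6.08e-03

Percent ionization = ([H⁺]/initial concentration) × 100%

Using Ka equilibrium: x² + Ka×x - Ka×C = 0. Solving: [H⁺] = 2.5238e-02. Percent = (2.5238e-02/0.13) × 100

Percent ionization = 19.4%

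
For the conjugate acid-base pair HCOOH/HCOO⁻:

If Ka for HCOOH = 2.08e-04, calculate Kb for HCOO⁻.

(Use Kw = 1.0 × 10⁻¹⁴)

For a conjugate pair Ka × Kb = Kw, so Kb = Kw/Ka = 1.0 × 10⁻¹⁴ / 2.08e-04 = 4.81e-11.

K_b = 4.81e-11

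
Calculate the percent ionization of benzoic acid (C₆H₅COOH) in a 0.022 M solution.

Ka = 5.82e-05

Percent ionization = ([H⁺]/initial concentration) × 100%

Using Ka equilibrium: x² + Ka×x - Ka×C = 0. Solving: [H⁺] = 1.1028e-03. Percent = (1.1028e-03/0.022) × 100

Percent ionization = 5.01%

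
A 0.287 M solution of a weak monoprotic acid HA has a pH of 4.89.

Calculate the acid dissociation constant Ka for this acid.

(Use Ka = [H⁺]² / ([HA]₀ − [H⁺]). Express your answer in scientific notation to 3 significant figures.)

[H⁺] = 10^(−pH) = 10^(−4.89) = 1.288e-05 M. For HA ⇌ H⁺ + A⁻, Ka = [H⁺][A⁻]/[HA] = [H⁺]² / ([HA]₀ − [H⁺]) = (1.288e-05)² / (0.287 − 1.288e-05) = 5.78e-10.

K_a = 5.78e-10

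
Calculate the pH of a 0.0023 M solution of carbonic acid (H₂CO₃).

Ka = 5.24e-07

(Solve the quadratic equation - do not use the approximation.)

x² + Ka×x - Ka×C = 0. Using quadratic formula: [H⁺] = 3.4455e-05

pH = 4.46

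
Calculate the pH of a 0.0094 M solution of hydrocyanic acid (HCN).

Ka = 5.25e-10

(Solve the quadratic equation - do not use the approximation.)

x² + Ka×x - Ka×C = 0. Using quadratic formula: [H⁺] = 2.2212e-06

pH = 5.65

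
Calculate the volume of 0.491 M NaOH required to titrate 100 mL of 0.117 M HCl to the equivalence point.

At equivalence: moles acid = moles base. moles HCl = 0.117 × 100/1000 = 0.0117 mol. V_base = moles / 0.491 × 1000 = 23.8 mL.

V_{base} = 23.8 mL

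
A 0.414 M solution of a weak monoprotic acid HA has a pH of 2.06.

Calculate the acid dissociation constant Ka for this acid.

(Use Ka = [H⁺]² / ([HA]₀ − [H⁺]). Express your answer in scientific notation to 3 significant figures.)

[H⁺] = 10^(−pH) = 10^(−2.06) = 8.710e-03 M. For HA ⇌ H⁺ + A⁻, Ka = [H⁺][A⁻]/[HA] = [H⁺]² / ([HA]₀ − [H⁺]) = (8.710e-03)² / (0.414 − 8.710e-03) = 1.87e-04.

K_a = 1.87e-04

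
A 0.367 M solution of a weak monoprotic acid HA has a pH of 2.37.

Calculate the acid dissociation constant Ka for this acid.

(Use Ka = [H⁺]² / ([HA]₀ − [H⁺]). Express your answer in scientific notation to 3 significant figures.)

[H⁺] = 10^(−pH) = 10^(−2.37) = 4.266e-03 M. For HA ⇌ H⁺ + A⁻, Ka = [H⁺][A⁻]/[HA] = [H⁺]² / ([HA]₀ − [H⁺]) = (4.266e-03)² / (0.367 − 4.266e-03) = 5.02e-05.

K_a = 5.02e-05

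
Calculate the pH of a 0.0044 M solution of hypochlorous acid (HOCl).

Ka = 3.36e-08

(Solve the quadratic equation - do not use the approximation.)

x² + Ka×x - Ka×C = 0. Using quadratic formula: [H⁺] = 1.2142e-05

pH = 4.92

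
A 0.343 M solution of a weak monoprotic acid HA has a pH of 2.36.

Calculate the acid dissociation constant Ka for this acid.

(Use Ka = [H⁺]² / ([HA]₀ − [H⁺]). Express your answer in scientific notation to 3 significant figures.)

[H⁺] = 10^(−pH) = 10^(−2.36) = 4.365e-03 M. For HA ⇌ H⁺ + A⁻, Ka = [H⁺][A⁻]/[HA] = [H⁺]² / ([HA]₀ − [H⁺]) = (4.365e-03)² / (0.343 − 4.365e-03) = 5.63e-05.

K_a = 5.63e-05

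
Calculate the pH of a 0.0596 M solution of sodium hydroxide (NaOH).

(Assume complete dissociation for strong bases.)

[OH⁻] = 0.0596 M for strong base. pOH = -log[OH⁻] = 1.22, pH = 14 - pOH

pH = 12.78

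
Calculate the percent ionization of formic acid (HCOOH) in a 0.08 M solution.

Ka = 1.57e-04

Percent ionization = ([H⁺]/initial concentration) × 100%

Using Ka equilibrium: x² + Ka×x - Ka×C = 0. Solving: [H⁺] = 3.4664e-03. Percent = (3.4664e-03/0.08) × 100

Percent ionization = 4.33%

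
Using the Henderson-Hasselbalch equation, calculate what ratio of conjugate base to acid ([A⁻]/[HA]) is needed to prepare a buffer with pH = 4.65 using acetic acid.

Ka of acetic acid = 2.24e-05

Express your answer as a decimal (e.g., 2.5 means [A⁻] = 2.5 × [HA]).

pKa = -log(2.24e-05) = 4.6498. pH = pKa + log([A⁻]/[HA]), so log([A⁻]/[HA]) = pH − pKa = 4.65 − 4.6498 = 0.0002. [A⁻]/[HA] = 10^(0.0002) = 1.00

[A⁻]/[HA] = 1.00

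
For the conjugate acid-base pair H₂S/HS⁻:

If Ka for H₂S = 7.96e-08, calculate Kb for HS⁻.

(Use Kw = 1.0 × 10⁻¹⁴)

For a conjugate pair Ka × Kb = Kw, so Kb = Kw/Ka = 1.0 × 10⁻¹⁴ / 7.96e-08 = 1.26e-07.

K_b = 1.26e-07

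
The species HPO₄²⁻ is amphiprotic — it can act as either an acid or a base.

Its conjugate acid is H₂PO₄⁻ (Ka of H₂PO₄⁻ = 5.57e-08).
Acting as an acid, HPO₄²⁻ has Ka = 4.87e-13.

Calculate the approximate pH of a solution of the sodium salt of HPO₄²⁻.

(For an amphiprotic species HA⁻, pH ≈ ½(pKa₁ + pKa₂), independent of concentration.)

pKa₁ = -log(5.57e-08) = 7.25; pKa₂ = -log(4.87e-13) = 12.31. For an amphiprotic species, pH ≈ ½(pKa₁ + pKa₂) = ½(7.25 + 12.31) = 9.78.

pH = 9.78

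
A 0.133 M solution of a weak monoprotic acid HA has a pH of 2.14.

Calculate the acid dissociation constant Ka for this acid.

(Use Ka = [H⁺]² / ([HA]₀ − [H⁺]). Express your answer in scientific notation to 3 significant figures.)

[H⁺] = 10^(−pH) = 10^(−2.14) = 7.244e-03 M. For HA ⇌ H⁺ + A⁻, Ka = [H⁺][A⁻]/[HA] = [H⁺]² / ([HA]₀ − [H⁺]) = (7.244e-03)² / (0.133 − 7.244e-03) = 4.17e-04.

K_a = 4.17e-04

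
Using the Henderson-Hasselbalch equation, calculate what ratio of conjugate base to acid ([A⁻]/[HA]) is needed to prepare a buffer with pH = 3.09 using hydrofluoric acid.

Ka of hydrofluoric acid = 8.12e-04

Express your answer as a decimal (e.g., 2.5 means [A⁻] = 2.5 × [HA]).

pKa = -log(8.12e-04) = 3.0904. pH = pKa + log([A⁻]/[HA]), so log([A⁻]/[HA]) = pH − pKa = 3.09 − 3.0904 = -0.0004. [A⁻]/[HA] = 10^(-0.0004) = 0.999

[A⁻]/[HA] = 0.999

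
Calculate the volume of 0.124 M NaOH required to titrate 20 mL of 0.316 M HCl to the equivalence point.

At equivalence: moles acid = moles base. moles HCl = 0.316 × 20/1000 = 0.00632 mol. V_base = moles / 0.124 × 1000 = 51.0 mL.

V_{base} = 51.0 mL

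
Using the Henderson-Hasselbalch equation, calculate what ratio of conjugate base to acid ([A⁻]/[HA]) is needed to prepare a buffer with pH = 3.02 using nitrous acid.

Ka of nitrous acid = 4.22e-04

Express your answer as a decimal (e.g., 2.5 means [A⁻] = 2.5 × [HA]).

pKa = -log(4.22e-04) = 3.3747. pH = pKa + log([A⁻]/[HA]), so log([A⁻]/[HA]) = pH − pKa = 3.02 − 3.3747 = -0.3547. [A⁻]/[HA] = 10^(-0.3547) = 0.442

[A⁻]/[HA] = 0.442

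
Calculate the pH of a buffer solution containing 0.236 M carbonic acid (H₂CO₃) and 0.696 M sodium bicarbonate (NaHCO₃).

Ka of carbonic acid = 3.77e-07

pKa = -log(3.77e-07) = 6.42. pH = pKa + log([A⁻]/[HA]) = 6.42 + log(0.696/0.236)

pH = 6.89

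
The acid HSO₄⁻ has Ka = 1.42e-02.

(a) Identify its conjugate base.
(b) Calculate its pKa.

(a) The conjugate base is formed by removing one H⁺ from HSO₄⁻, giving SO₄²⁻. (b) pKa = -log(Ka) = -log(1.42e-02) = 1.85.

Conjugate base: SO₄²⁻; pK_a = 1.85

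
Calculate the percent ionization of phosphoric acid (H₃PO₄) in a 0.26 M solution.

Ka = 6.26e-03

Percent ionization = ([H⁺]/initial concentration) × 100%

Using Ka equilibrium: x² + Ka×x - Ka×C = 0. Solving: [H⁺] = 3.7335e-02. Percent = (3.7335e-02/0.26) × 100

Percent ionization = 14.4%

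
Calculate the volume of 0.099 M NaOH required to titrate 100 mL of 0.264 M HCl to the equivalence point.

At equivalence: moles acid = moles base. moles HCl = 0.264 × 100/1000 = 0.0264 mol. V_base = moles / 0.099 × 1000 = 266.7 mL.

V_{base} = 266.7 mL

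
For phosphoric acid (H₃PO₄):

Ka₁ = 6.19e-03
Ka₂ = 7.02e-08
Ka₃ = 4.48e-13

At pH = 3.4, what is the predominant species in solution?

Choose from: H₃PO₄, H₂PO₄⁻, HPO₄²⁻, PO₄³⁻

pKa₁ = 2.21, pKa₂ = 7.15, pKa₃ = 12.35. For a polyprotic acid the predominant species crosses at each pKa: below pKa_n the protonated form dominates, above it the deprotonated form does. At pH = 3.4, the predominant species is H₂PO₄⁻.

H₂PO₄⁻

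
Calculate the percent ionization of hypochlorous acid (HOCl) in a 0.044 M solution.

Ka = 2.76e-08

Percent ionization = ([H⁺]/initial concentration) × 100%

Using Ka equilibrium: x² + Ka×x - Ka×C = 0. Solving: [H⁺] = 3.4834e-05. Percent = (3.4834e-05/0.044) × 100

Percent ionization = 0.0792%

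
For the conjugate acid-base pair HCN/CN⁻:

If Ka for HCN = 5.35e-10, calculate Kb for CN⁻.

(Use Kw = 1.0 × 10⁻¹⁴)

For a conjugate pair Ka × Kb = Kw, so Kb = Kw/Ka = 1.0 × 10⁻¹⁴ / 5.35e-10 = 1.87e-05.

K_b = 1.87e-05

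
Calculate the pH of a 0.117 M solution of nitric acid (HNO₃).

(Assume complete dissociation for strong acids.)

[H⁺] = 0.117 M for strong acid. pH = -log[H⁺] = -log(0.117)

pH = 0.93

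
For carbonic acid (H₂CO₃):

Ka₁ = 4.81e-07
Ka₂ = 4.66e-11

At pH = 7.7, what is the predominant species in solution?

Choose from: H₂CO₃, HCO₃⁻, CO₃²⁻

pKa₁ = 6.32, pKa₂ = 10.33. For a polyprotic acid the predominant species crosses at each pKa: below pKa_n the protonated form dominates, above it the deprotonated form does. At pH = 7.7, the predominant species is HCO₃⁻.

HCO₃⁻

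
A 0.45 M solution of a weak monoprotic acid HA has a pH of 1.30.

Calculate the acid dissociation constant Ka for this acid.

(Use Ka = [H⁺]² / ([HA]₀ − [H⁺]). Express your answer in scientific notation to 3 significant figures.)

[H⁺] = 10^(−pH) = 10^(−1.30) = 5.012e-02 M. For HA ⇌ H⁺ + A⁻, Ka = [H⁺][A⁻]/[HA] = [H⁺]² / ([HA]₀ − [H⁺]) = (5.012e-02)² / (0.45 − 5.012e-02) = 6.28e-03.

K_a = 6.28e-03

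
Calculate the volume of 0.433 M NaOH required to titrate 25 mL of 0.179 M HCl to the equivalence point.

At equivalence: moles acid = moles base. moles HCl = 0.179 × 25/1000 = 0.004475 mol. V_base = moles / 0.433 × 1000 = 10.3 mL.

V_{base} = 10.3 mL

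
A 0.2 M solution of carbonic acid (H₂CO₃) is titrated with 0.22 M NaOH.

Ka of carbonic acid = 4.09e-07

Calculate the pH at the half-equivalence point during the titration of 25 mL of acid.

At half-equivalence [HA] = [A⁻], so Henderson-Hasselbalch gives pH = pKa = -log(4.09e-07) = 6.39.

pH = pKa = 6.39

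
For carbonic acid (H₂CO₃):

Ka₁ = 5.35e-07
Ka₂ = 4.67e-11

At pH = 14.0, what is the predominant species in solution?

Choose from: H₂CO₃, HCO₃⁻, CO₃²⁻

pKa₁ = 6.27, pKa₂ = 10.33. For a polyprotic acid the predominant species crosses at each pKa: below pKa_n the protonated form dominates, above it the deprotonated form does. At pH = 14.0, the predominant species is CO₃²⁻.

CO₃²⁻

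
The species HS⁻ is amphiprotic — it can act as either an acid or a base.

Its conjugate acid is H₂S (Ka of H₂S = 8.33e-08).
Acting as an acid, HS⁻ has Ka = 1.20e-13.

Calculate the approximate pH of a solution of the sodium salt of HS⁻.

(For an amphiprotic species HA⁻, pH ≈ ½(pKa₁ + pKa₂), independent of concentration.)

pKa₁ = -log(8.33e-08) = 7.08; pKa₂ = -log(1.20e-13) = 12.92. For an amphiprotic species, pH ≈ ½(pKa₁ + pKa₂) = ½(7.08 + 12.92) = 10.00.

pH = 10.00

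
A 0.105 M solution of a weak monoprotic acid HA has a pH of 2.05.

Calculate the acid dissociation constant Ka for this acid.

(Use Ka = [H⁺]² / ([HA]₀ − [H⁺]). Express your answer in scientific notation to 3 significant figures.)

[H⁺] = 10^(−pH) = 10^(−2.05) = 8.913e-03 M. For HA ⇌ H⁺ + A⁻, Ka = [H⁺][A⁻]/[HA] = [H⁺]² / ([HA]₀ − [H⁺]) = (8.913e-03)² / (0.105 − 8.913e-03) = 8.27e-04.

K_a = 8.27e-04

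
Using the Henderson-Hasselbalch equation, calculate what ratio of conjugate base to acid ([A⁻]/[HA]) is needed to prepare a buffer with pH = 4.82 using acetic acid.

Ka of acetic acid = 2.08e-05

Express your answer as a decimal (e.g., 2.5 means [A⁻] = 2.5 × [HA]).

pKa = -log(2.08e-05) = 4.6819. pH = pKa + log([A⁻]/[HA]), so log([A⁻]/[HA]) = pH − pKa = 4.82 − 4.6819 = 0.1381. [A⁻]/[HA] = 10^(0.1381) = 1.37

[A⁻]/[HA] = 1.37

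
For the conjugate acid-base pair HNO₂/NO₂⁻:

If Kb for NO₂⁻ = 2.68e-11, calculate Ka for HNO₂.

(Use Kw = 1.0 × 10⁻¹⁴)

For a conjugate pair Ka × Kb = Kw, so Ka = Kw/Kb = 1.0 × 10⁻¹⁴ / 2.68e-11 = 3.73e-04.

K_a = 3.73e-04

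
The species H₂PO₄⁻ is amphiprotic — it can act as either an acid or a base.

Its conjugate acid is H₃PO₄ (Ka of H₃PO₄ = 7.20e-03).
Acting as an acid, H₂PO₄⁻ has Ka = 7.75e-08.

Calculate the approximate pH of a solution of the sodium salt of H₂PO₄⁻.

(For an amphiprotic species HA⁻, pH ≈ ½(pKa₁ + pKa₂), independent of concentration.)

pKa₁ = -log(7.20e-03) = 2.14; pKa₂ = -log(7.75e-08) = 7.11. For an amphiprotic species, pH ≈ ½(pKa₁ + pKa₂) = ½(2.14 + 7.11) = 4.63.

pH = 4.63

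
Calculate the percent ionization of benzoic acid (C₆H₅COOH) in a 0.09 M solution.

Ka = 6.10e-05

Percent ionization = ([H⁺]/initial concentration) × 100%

Using Ka equilibrium: x² + Ka×x - Ka×C = 0. Solving: [H⁺] = 2.3128e-03. Percent = (2.3128e-03/0.09) × 100

Percent ionization = 2.57%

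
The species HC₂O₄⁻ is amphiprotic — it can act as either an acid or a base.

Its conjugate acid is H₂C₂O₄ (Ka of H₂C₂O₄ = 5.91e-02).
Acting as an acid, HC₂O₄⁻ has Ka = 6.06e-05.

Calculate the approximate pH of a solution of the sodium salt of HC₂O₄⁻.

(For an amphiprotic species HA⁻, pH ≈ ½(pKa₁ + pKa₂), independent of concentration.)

pKa₁ = -log(5.91e-02) = 1.23; pKa₂ = -log(6.06e-05) = 4.22. For an amphiprotic species, pH ≈ ½(pKa₁ + pKa₂) = ½(1.23 + 4.22) = 2.72.

pH = 2.72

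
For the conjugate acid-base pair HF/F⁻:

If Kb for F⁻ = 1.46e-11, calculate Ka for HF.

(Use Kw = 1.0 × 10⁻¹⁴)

For a conjugate pair Ka × Kb = Kw, so Ka = Kw/Kb = 1.0 × 10⁻¹⁴ / 1.46e-11 = 6.85e-04.

K_a = 6.85e-04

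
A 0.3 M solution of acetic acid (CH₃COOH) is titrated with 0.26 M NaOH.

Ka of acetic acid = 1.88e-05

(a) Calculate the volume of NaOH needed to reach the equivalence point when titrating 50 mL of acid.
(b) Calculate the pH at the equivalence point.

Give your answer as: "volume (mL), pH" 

moles acid = 0.3 × 50/1000 = 0.015 mol; V_base = moles/0.26 × 1000 = 57.7 mL. At equivalence only the conjugate base is present: [A⁻] = 0.015/0.108 = 1.3929e-01 M. Kb = Kw/Ka = 5.32e-10; [OH⁻] = √(Kb × [A⁻]) = 8.6074e-06; pOH = 5.07; pH = 14 - pOH = 8.93.

V = 57.7 mL, pH = 8.93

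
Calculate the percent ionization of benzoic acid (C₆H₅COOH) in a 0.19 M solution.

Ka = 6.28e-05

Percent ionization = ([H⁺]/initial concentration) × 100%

Using Ka equilibrium: x² + Ka×x - Ka×C = 0. Solving: [H⁺] = 3.4230e-03. Percent = (3.4230e-03/0.19) × 100

Percent ionization = 1.8%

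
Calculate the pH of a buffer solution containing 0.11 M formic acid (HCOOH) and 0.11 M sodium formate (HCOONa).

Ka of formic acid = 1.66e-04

pKa = -log(1.66e-04) = 3.78. pH = pKa + log([A⁻]/[HA]) = 3.78 + log(0.11/0.11)

pH = 3.78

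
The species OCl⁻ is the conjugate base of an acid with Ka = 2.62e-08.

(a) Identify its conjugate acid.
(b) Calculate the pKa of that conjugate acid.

(a) The conjugate acid is formed by adding one H⁺ to OCl⁻, giving HOCl. (b) pKa = -log(Ka) = -log(2.62e-08) = 7.58.

Conjugate acid: HOCl; pK_a = 7.58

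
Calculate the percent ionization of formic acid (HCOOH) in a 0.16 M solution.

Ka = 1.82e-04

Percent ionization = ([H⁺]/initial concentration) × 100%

Using Ka equilibrium: x² + Ka×x - Ka×C = 0. Solving: [H⁺] = 5.3061e-03. Percent = (5.3061e-03/0.16) × 100

Percent ionization = 3.32%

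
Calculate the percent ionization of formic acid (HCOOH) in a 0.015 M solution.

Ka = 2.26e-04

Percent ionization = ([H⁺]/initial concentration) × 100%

Using Ka equilibrium: x² + Ka×x - Ka×C = 0. Solving: [H⁺] = 1.7317e-03. Percent = (1.7317e-03/0.015) × 100

Percent ionization = 11.5%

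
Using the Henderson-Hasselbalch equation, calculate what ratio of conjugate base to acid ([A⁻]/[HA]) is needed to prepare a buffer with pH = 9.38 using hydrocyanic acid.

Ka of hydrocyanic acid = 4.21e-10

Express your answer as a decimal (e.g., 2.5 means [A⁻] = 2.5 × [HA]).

pKa = -log(4.21e-10) = 9.3757. pH = pKa + log([A⁻]/[HA]), so log([A⁻]/[HA]) = pH − pKa = 9.38 − 9.3757 = 0.0043. [A⁻]/[HA] = 10^(0.0043) = 1.01

[A⁻]/[HA] = 1.01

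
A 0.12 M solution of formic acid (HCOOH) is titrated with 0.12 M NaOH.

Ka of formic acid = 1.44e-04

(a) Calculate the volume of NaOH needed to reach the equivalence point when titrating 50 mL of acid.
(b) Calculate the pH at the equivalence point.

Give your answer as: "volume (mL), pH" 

moles acid = 0.12 × 50/1000 = 0.006 mol; V_base = moles/0.12 × 1000 = 50.0 mL. At equivalence only the conjugate base is present: [A⁻] = 0.006/0.100 = 6.0000e-02 M. Kb = Kw/Ka = 6.94e-11; [OH⁻] = √(Kb × [A⁻]) = 2.0412e-06; pOH = 5.69; pH = 14 - pOH = 8.31.

V = 50.0 mL, pH = 8.31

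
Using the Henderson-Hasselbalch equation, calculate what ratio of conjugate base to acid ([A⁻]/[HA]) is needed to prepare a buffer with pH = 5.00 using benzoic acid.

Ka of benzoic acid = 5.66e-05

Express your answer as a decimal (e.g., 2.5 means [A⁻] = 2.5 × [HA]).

pKa = -log(5.66e-05) = 4.2472. pH = pKa + log([A⁻]/[HA]), so log([A⁻]/[HA]) = pH − pKa = 5.00 − 4.2472 = 0.7528. [A⁻]/[HA] = 10^(0.7528) = 5.66

[A⁻]/[HA] = 5.66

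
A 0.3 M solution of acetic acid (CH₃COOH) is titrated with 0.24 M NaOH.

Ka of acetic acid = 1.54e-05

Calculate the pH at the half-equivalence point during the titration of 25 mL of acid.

At half-equivalence [HA] = [A⁻], so Henderson-Hasselbalch gives pH = pKa = -log(1.54e-05) = 4.81.

pH = pKa = 4.81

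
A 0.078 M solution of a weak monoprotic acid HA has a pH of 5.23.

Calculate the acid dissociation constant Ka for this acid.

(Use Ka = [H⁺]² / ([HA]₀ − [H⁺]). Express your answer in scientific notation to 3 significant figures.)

[H⁺] = 10^(−pH) = 10^(−5.23) = 5.888e-06 M. For HA ⇌ H⁺ + A⁻, Ka = [H⁺][A⁻]/[HA] = [H⁺]² / ([HA]₀ − [H⁺]) = (5.888e-06)² / (0.078 − 5.888e-06) = 4.45e-10.

K_a = 4.45e-10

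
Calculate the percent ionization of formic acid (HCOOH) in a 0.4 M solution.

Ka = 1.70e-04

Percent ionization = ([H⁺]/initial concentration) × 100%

Using Ka equilibrium: x² + Ka×x - Ka×C = 0. Solving: [H⁺] = 8.1616e-03. Percent = (8.1616e-03/0.4) × 100

Percent ionization = 2.04%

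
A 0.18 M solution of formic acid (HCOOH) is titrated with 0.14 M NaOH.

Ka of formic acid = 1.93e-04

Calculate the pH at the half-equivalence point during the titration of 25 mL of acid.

At half-equivalence [HA] = [A⁻], so Henderson-Hasselbalch gives pH = pKa = -log(1.93e-04) = 3.71.

pH = pKa = 3.71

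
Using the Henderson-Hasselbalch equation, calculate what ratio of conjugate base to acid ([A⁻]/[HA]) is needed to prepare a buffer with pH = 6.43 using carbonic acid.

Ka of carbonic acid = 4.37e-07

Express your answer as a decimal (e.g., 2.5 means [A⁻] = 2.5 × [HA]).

pKa = -log(4.37e-07) = 6.3595. pH = pKa + log([A⁻]/[HA]), so log([A⁻]/[HA]) = pH − pKa = 6.43 − 6.3595 = 0.0705. [A⁻]/[HA] = 10^(0.0705) = 1.18

[A⁻]/[HA] = 1.18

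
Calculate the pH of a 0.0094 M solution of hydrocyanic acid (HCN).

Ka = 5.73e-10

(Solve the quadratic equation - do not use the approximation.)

x² + Ka×x - Ka×C = 0. Using quadratic formula: [H⁺] = 2.3205e-06

pH = 5.63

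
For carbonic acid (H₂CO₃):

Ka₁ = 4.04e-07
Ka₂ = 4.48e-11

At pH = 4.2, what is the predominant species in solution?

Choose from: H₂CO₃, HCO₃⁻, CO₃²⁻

pKa₁ = 6.39, pKa₂ = 10.35. For a polyprotic acid the predominant species crosses at each pKa: below pKa_n the protonated form dominates, above it the deprotonated form does. At pH = 4.2, the predominant species is H₂CO₃.

H₂CO₃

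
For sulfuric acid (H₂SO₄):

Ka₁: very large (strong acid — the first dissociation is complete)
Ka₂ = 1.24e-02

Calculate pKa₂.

pKa₂ = -log(Ka₂) = -log(1.24e-02) = 1.91.

pK_{a2} = 1.91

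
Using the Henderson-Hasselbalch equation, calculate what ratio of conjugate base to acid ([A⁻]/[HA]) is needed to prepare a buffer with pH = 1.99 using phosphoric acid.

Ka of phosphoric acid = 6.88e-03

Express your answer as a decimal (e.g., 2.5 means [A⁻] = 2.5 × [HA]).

pKa = -log(6.88e-03) = 2.1624. pH = pKa + log([A⁻]/[HA]), so log([A⁻]/[HA]) = pH − pKa = 1.99 − 2.1624 = -0.1724. [A⁻]/[HA] = 10^(-0.1724) = 0.672

[A⁻]/[HA] = 0.672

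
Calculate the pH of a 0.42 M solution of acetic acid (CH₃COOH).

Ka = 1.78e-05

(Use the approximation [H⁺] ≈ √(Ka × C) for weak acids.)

[H⁺] = √(Ka × C) = √(1.78e-05 × 0.42) = 2.7342e-03. pH = -log(2.7342e-03)

pH = 2.56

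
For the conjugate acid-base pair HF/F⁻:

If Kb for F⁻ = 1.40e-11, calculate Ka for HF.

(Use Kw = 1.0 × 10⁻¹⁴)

For a conjugate pair Ka × Kb = Kw, so Ka = Kw/Kb = 1.0 × 10⁻¹⁴ / 1.40e-11 = 7.14e-04.

K_a = 7.14e-04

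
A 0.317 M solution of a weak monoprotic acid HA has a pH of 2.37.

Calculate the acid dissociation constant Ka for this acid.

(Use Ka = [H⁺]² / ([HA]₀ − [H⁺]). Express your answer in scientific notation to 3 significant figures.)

[H⁺] = 10^(−pH) = 10^(−2.37) = 4.266e-03 M. For HA ⇌ H⁺ + A⁻, Ka = [H⁺][A⁻]/[HA] = [H⁺]² / ([HA]₀ − [H⁺]) = (4.266e-03)² / (0.317 − 4.266e-03) = 5.82e-05.

K_a = 5.82e-05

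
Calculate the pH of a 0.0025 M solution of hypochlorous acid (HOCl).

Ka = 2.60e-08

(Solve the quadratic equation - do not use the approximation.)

x² + Ka×x - Ka×C = 0. Using quadratic formula: [H⁺] = 8.0493e-06

pH = 5.09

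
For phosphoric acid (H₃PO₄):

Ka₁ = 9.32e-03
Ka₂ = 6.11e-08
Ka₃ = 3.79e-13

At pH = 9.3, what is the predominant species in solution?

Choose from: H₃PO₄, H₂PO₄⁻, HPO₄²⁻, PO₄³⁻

pKa₁ = 2.03, pKa₂ = 7.21, pKa₃ = 12.42. For a polyprotic acid the predominant species crosses at each pKa: below pKa_n the protonated form dominates, above it the deprotonated form does. At pH = 9.3, the predominant species is HPO₄²⁻.

HPO₄²⁻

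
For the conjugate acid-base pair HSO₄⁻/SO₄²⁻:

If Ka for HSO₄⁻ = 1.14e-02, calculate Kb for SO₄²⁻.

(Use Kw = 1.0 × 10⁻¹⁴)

For a conjugate pair Ka × Kb = Kw, so Kb = Kw/Ka = 1.0 × 10⁻¹⁴ / 1.14e-02 = 8.77e-13.

K_b = 8.77e-13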